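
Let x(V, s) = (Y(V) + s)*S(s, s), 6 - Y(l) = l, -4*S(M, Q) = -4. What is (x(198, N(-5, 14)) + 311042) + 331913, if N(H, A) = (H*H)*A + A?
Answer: 643127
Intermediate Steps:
S(M, Q) = 1 (S(M, Q) = -1/4*(-4) = 1)
Y(l) = 6 - l
N(H, A) = A + A*H**2 (N(H, A) = H**2*A + A = A*H**2 + A = A + A*H**2)
x(V, s) = 6 + s - V (x(V, s) = ((6 - V) + s)*1 = (6 + s - V)*1 = 6 + s - V)
(x(198, N(-5, 14)) + 311042) + 331913 = ((6 + 14*(1 + (-5)**2) - 1*198) + 311042) + 331913 = ((6 + 14*(1 + 25) - 198) + 311042) + 331913 = ((6 + 14*26 - 198) + 311042) + 331913 = ((6 + 364 - 198) + 311042) + 331913 = (172 + 311042) + 331913 = 311214 + 331913 = 643127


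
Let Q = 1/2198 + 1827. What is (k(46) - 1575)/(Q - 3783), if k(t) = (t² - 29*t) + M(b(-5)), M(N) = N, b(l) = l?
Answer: 1754004/4299287 ≈ 0.40798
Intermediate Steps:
k(t) = -5 + t² - 29*t (k(t) = (t² - 29*t) - 5 = -5 + t² - 29*t)
Q = 4015747/2198 (Q = 1/2198 + 1827 = 4015747/2198 ≈ 1827.0)
(k(46) - 1575)/(Q - 3783) = ((-5 + 46² - 29*46) - 1575)/(4015747/2198 - 3783) = ((-5 + 2116 - 1334) - 1575)/(-4299287/2198) = (777 - 1575)*(-2198/4299287) = -798*(-2198/4299287) = 1754004/4299287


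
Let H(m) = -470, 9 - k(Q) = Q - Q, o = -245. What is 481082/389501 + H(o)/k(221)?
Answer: -3647668/71541 ≈ -50.987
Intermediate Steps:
k(Q) = 9 (k(Q) = 9 - (Q - Q) = 9 - 1*0 = 9 + 0 = 9)
481082/389501 + H(o)/k(221) = 481082/389501 - 470/9 = 481082*(1/389501) - 470*⅑ = 9818/7949 - 470/9 = -3647668/71541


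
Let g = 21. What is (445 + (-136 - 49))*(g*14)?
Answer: 76440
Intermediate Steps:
(445 + (-136 - 49))*(g*14) = (445 + (-136 - 49))*(21*14) = (445 - 185)*294 = 260*294 = 76440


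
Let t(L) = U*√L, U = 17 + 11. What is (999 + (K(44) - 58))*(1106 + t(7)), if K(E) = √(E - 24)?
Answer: 14*(79 + 2*√7)*(941 + 2*√5) ≈ 1.1157e+6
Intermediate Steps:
K(E) = √(-24 + E)
U = 28
t(L) = 28*√L
(999 + (K(44) - 58))*(1106 + t(7)) = (999 + (√(-24 + 44) - 58))*(1106 + 28*√7) = (999 + (√20 - 58))*(1106 + 28*√7) = (999 + (2*√5 - 58))*(1106 + 28*√7) = (999 + (-58 + 2*√5))*(1106 + 28*√7) = (941 + 2*√5)*(1106 + 28*√7)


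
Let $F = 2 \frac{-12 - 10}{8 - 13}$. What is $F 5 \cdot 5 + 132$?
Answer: $352$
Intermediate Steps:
$F = \frac{44}{5}$ ($F = 2 \left(- \frac{22}{-5}\right) = 2 \left(\left(-22\right) \left(- \frac{1}{5}\right)\right) = 2 \cdot \frac{22}{5} = \frac{44}{5} \approx 8.8$)
$F 5 \cdot 5 + 132 = \frac{44}{5} \cdot 5 \cdot 5 + 132 = 44 \cdot 5 + 132 = 220 + 132 = 352$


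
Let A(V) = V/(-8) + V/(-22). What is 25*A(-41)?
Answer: 15375/88 ≈ 174.72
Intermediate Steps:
A(V) = -15*V/88 (A(V) = V*(-⅛) + V*(-1/22) = -V/8 - V/22 = -15*V/88)
25*A(-41) = 25*(-15/88*(-41)) = 25*(615/88) = 15375/88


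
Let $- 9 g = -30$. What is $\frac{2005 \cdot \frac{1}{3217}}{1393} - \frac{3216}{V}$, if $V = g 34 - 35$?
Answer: $- \frac{43234927913}{1053101035} \approx -41.055$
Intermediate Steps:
$g = \frac{10}{3}$ ($g = \left(- \frac{1}{9}\right) \left(-30\right) = \frac{10}{3} \approx 3.3333$)
$V = \frac{235}{3}$ ($V = \frac{10}{3} \cdot 34 - 35 = \frac{340}{3} - 35 = \frac{235}{3} \approx 78.333$)
$\frac{2005 \cdot \frac{1}{3217}}{1393} - \frac{3216}{V} = \frac{2005 \cdot \frac{1}{3217}}{1393} - \frac{3216}{\frac{235}{3}} = 2005 \cdot \frac{1}{3217} \cdot \frac{1}{1393} - \frac{9648}{235} = \frac{2005}{3217} \cdot \frac{1}{1393} - \frac{9648}{235} = \frac{2005}{4481281} - \frac{9648}{235} = - \frac{43234927913}{1053101035}$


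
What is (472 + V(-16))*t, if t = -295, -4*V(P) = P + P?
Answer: -141600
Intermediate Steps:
V(P) = -P/2 (V(P) = -(P + P)/4 = -P/2)
(472 + V(-16))*t = (472 - ½*(-16))*(-295) = (472 + 8)*(-295) = 480*(-295) = -141600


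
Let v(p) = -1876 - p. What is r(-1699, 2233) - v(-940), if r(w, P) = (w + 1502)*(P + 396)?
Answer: -516977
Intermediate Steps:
r(w, P) = (396 + P)*(1502 + w) (r(w, P) = (1502 + w)*(396 + P) = (396 + P)*(1502 + w))
r(-1699, 2233) - v(-940) = (594792 + 396*(-1699) + 1502*2233 + 2233*(-1699)) - (-1876 - 1*(-940)) = (594792 - 672804 + 3353966 - 3793867) - (-1876 + 940) = -517913 - 1*(-936) = -517913 + 936 = -516977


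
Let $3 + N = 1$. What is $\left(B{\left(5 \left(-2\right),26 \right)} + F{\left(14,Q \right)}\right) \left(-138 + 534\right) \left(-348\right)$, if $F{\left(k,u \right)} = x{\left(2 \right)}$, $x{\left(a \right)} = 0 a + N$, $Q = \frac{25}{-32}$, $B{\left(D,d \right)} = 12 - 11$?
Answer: $137808$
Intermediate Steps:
$B{\left(D,d \right)} = 1$
$N = -2$ ($N = -3 + 1 = -2$)
$Q = - \frac{25}{32}$ ($Q = 25 \left(- \frac{1}{32}\right) = - \frac{25}{32} \approx -0.78125$)
$x{\left(a \right)} = -2$ ($x{\left(a \right)} = 0 a - 2 = 0 - 2 = -2$)
$F{\left(k,u \right)} = -2$
$\left(B{\left(5 \left(-2\right),26 \right)} + F{\left(14,Q \right)}\right) \left(-138 + 534\right) \left(-348\right) = \left(1 - 2\right) \left(-138 + 534\right) \left(-348\right) = \left(-1\right) 396 \left(-348\right) = \left(-396\right) \left(-348\right) = 137808$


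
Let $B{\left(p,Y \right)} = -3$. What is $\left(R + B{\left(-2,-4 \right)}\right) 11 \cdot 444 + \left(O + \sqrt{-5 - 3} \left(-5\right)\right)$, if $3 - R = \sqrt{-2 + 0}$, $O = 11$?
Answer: $11 - 4894 i \sqrt{2} \approx 11.0 - 6921.2 i$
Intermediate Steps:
$R = 3 - i \sqrt{2}$ ($R = 3 - \sqrt{-2 + 0} = 3 - \sqrt{-2} = 3 - i \sqrt{2} \approx 3.0 - 1.4142 i$)
$\left(R + B{\left(-2,-4 \right)}\right) 11 \cdot 444 + \left(O + \sqrt{-5 - 3} \left(-5\right)\right) = \left(\left(3 - i \sqrt{2}\right) - 3\right) 11 \cdot 444 + \left(11 + \sqrt{-5 - 3} \left(-5\right)\right) = - i \sqrt{2} \cdot 11 \cdot 444 + \left(11 + \sqrt{-8} \left(-5\right)\right) = - 11 i \sqrt{2} \cdot 444 + \left(11 + 2 i \sqrt{2} \left(-5\right)\right) = - 4884 i \sqrt{2} + \left(11 - 10 i \sqrt{2}\right) = 11 - 4894 i \sqrt{2}$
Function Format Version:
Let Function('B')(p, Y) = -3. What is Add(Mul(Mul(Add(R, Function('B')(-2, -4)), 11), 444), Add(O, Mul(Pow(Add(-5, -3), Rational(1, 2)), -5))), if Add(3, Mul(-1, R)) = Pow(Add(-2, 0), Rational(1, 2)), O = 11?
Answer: Add(11, Mul(-4894, I, Pow(2, Rational(1, 2)))) ≈ Add(11.000, Mul(-6921.2, I))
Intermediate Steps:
R = Add(3, Mul(-1, I, Pow(2, Rational(1, 2)))) (R = Add(3, Mul(-1, Pow(Add(-2, 0), Rational(1, 2)))) = Add(3, Mul(-1, Pow(-2, Rational(1, 2)))) = Add(3, Mul(-1, Mul(I, Pow(2, Rational(1, 2))))) = Add(3, Mul(-1, I, Pow(2, Rational(1, 2)))) ≈ Add(3.0000, Mul(-1.4142, I)))
Add(Mul(Mul(Add(R, Function('B')(-2, -4)), 11), 444), Add(O, Mul(Pow(Add(-5, -3), Rational(1, 2)), -5))) = Add(Mul(Mul(Add(Add(3, Mul(-1, I, Pow(2, Rational(1, 2)))), -3), 11), 444), Add(11, Mul(Pow(Add(-5, -3), Rational(1, 2)), -5))) = Add(Mul(Mul(Mul(-1, I, Pow(2, Rational(1, 2))), 11), 444), Add(11, Mul(Pow(-8, Rational(1, 2)), -5))) = Add(Mul(Mul(-11, I, Pow(2, Rational(1, 2))), 444), Add(11, Mul(Mul(2, I, Pow(2, Rational(1, 2))), -5))) = Add(Mul(-4884, I, Pow(2, Rational(1, 2))), Add(11, Mul(-10, I, Pow(2, Rational(1, 2))))) = Add(11, Mul(-4894, I, Pow(2, Rational(1, 2))))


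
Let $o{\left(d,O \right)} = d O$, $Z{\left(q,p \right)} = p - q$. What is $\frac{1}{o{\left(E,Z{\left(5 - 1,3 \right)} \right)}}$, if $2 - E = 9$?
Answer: $\frac{1}{7} \approx 0.14286$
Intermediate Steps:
$E = -7$ ($E = 2 - 9 = -7$)
$o{\left(d,O \right)} = O d$
$\frac{1}{o{\left(E,Z{\left(5 - 1,3 \right)} \right)}} = \frac{1}{\left(3 - \left(5 - 1\right)\right) \left(-7\right)} = \frac{1}{\left(3 - 4\right) \left(-7\right)} = \frac{1}{\left(-1\right) \left(-7\right)} = \frac{1}{7}$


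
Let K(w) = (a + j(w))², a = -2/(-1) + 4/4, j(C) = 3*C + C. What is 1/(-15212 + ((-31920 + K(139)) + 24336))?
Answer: 1/289685 ≈ 3.4520e-6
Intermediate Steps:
j(C) = 4*C
a = 3 (a = -2*(-1) + 4*(¼) = 2 + 1 = 3)
K(w) = (3 + 4*w)²
1/(-15212 + ((-31920 + K(139)) + 24336)) = 1/(-15212 + ((-31920 + (3 + 4*139)²) + 24336)) = 1/(-15212 + ((-31920 + (3 + 556)²) + 24336)) = 1/(-15212 + ((-31920 + 559²) + 24336)) = 1/(-15212 + ((-31920 + 312481) + 24336)) = 1/(-15212 + (280561 + 24336)) = 1/(-15212 + 304897) = 1/289685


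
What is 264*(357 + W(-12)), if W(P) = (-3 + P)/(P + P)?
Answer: 94413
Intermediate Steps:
W(P) = (-3 + P)/(2*P) (W(P) = (-3 + P)/((2*P)) = (-3 + P)*(1/(2*P)) = (-3 + P)/(2*P))
264*(357 + W(-12)) = 264*(357 + (½)*(-3 - 12)/(-12)) = 264*(357 + (½)*(-1/12)*(-15)) = 264*(357 + 5/8) = 264*(2861/8) = 94413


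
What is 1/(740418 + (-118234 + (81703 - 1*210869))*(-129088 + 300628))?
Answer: -1/42438255582 ≈ -2.3564e-11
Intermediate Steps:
1/(740418 + (-118234 + (81703 - 1*210869))*(-129088 + 300628)) = 1/(740418 + (-118234 + (81703 - 210869))*171540) = 1/(740418 + (-118234 - 129166)*171540) = 1/(740418 - 247400*171540) = 1/(740418 - 42438996000) = 1/(-42438255582) = -1/42438255582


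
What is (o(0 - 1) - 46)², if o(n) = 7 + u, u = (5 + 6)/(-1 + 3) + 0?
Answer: 4489/4 ≈ 1122.3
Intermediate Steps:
u = 11/2 (u = 11/2 + 0 = 11/2 ≈ 5.5000)
o(n) = 25/2 (o(n) = 7 + 11/2 = 25/2)
(o(0 - 1) - 46)² = (25/2 - 46)² = (-67/2)² = 4489/4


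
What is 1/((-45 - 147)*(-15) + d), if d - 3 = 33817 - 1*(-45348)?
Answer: 1/82048 ≈ 1.2188e-5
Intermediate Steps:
d = 79168 (d = 3 + (33817 - 1*(-45348)) = 3 + (33817 + 45348) = 3 + 79165 = 79168)
1/((-45 - 147)*(-15) + d) = 1/((-45 - 147)*(-15) + 79168) = 1/(-192*(-15) + 79168) = 1/(2880 + 79168) = 1/82048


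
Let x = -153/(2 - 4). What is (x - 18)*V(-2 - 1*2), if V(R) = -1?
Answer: -117/2 ≈ -58.500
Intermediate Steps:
x = 153/2 (x = -153/((-2*1)) = -153/(-2) = -153*(-½) = 153/2 ≈ 76.500)
(x - 18)*V(-2 - 1*2) = (153/2 - 18)*(-1) = (117/2)*(-1) = -117/2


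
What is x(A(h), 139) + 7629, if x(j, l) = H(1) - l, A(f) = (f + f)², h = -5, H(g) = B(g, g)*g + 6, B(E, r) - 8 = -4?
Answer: 7500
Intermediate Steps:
B(E, r) = 4 (B(E, r) = 8 - 4 = 4)
H(g) = 6 + 4*g (H(g) = 4*g + 6 = 6 + 4*g)
A(f) = 4*f² (A(f) = (2*f)² = 4*f²)
x(j, l) = 10 - l (x(j, l) = (6 + 4*1) - l = (6 + 4) - l = 10 - l)
x(A(h), 139) + 7629 = (10 - 1*139) + 7629 = (10 - 139) + 7629 = -129 + 7629 = 7500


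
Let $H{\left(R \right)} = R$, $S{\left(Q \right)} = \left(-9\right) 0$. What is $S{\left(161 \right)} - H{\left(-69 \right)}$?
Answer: $69$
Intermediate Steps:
$S{\left(Q \right)} = 0$
$S{\left(161 \right)} - H{\left(-69 \right)} = 0 - -69 = 0 + 69 = 69$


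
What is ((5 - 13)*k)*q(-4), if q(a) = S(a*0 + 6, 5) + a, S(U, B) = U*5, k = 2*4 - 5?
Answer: -624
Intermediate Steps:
k = 3 (k = 8 - 5 = 3)
S(U, B) = 5*U
q(a) = 30 + a (q(a) = 5*(a*0 + 6) + a = 5*(0 + 6) + a = 5*6 + a = 30 + a)
((5 - 13)*k)*q(-4) = ((5 - 13)*3)*(30 - 4) = -8*3*26 = -24*26 = -624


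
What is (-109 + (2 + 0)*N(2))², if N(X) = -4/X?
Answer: 12769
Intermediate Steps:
(-109 + (2 + 0)*N(2))² = (-109 + (2 + 0)*(-4/2))² = (-109 + 2*(-4*½))² = (-109 + 2*(-2))² = (-109 - 4)² = (-113)² = 12769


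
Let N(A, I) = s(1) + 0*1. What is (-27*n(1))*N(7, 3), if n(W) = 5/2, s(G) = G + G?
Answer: -135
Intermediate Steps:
s(G) = 2*G
n(W) = 5/2 (n(W) = 5*(½) = 5/2)
N(A, I) = 2 (N(A, I) = 2*1 + 0*1 = 2 + 0 = 2)
(-27*n(1))*N(7, 3) = -27*5/2*2 = -135/2*2 = -135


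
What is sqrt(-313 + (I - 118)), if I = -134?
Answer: I*sqrt(565) ≈ 23.77*I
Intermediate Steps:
sqrt(-313 + (I - 118)) = sqrt(-313 + (-134 - 118)) = sqrt(-313 - 252) = sqrt(-565) = I*sqrt(565)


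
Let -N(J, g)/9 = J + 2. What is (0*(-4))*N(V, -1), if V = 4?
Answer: 0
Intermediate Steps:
N(J, g) = -18 - 9*J (N(J, g) = -9*(J + 2) = -9*(2 + J) = -18 - 9*J)
(0*(-4))*N(V, -1) = (0*(-4))*(-18 - 9*4) = 0*(-18 - 36) = 0*(-54) = 0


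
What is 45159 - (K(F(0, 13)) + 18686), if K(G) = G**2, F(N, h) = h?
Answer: 26304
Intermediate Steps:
45159 - (K(F(0, 13)) + 18686) = 45159 - (13**2 + 18686) = 45159 - (169 + 18686) = 45159 - 1*18855 = 45159 - 18855 = 26304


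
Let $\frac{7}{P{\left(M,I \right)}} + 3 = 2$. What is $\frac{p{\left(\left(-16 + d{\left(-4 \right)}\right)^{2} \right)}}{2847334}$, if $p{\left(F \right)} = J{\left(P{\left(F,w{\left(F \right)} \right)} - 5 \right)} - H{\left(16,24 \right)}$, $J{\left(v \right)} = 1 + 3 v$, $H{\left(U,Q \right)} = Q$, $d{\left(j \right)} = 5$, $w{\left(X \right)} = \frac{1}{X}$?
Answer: $- \frac{59}{2847334} \approx -2.0721 \cdot 10^{-5}$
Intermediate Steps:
$P{\left(M,I \right)} = -7$ ($P{\left(M,I \right)} = \frac{7}{-3 + 2} = \frac{7}{-1} = 7 \left(-1\right) = -7$)
$p{\left(F \right)} = -59$ ($p{\left(F \right)} = \left(1 + 3 \left(-7 - 5\right)\right) - 24 = \left(1 + 3 \left(-12\right)\right) - 24 = \left(1 - 36\right) - 24 = -35 - 24 = -59$)
$\frac{p{\left(\left(-16 + d{\left(-4 \right)}\right)^{2} \right)}}{2847334} = - \frac{59}{2847334}$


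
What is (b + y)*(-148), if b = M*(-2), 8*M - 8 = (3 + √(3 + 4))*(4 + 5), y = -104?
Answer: 16687 + 333*√7 ≈ 17568.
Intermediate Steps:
M = 35/8 + 9*√7/8 (M = 1 + ((3 + √(3 + 4))*(4 + 5))/8 = 1 + ((3 + √7)*9)/8 = 1 + (27 + 9*√7)/8 = 1 + (27/8 + 9*√7/8) = 35/8 + 9*√7/8 ≈ 7.3515)
b = -35/4 - 9*√7/4 (b = (35/8 + 9*√7/8)*(-2) = -35/4 - 9*√7/4 ≈ -14.703)
(b + y)*(-148) = ((-35/4 - 9*√7/4) - 104)*(-148) = (-451/4 - 9*√7/4)*(-148) = 16687 + 333*√7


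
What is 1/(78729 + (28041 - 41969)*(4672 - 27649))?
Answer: 1/320102385 ≈ 3.1240e-9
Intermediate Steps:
1/(78729 + (28041 - 41969)*(4672 - 27649)) = 1/(78729 - 13928*(-22977)) = 1/(78729 + 320023656) = 1/320102385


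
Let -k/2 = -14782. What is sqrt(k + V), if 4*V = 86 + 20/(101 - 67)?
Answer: 6*sqrt(237507)/17 ≈ 172.00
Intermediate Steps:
k = 29564 (k = -2*(-14782) = 29564)
V = 368/17 (V = (86 + 20/(101 - 67))/4 = (86 + 20/34)/4 = (86 + (1/34)*20)/4 = (86 + 10/17)/4 = (1/4)*(1472/17) = 368/17 ≈ 21.647)
sqrt(k + V) = sqrt(29564 + 368/17) = sqrt(502956/17) = 6*sqrt(237507)/17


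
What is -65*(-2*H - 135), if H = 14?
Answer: 10595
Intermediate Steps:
-65*(-2*H - 135) = -65*(-2*14 - 135) = -65*(-28 - 135) = -65*(-163) = 10595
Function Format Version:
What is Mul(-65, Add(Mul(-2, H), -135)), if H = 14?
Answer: 10595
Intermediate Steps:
Mul(-65, Add(Mul(-2, H), -135)) = Mul(-65, Add(Mul(-2, 14), -135)) = Mul(-65, Add(-28, -135)) = Mul(-65, -163) = 10595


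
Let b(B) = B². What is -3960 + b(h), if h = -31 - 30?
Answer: -239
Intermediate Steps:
h = -61
-3960 + b(h) = -3960 + (-61)² = -3960 + 3721 = -239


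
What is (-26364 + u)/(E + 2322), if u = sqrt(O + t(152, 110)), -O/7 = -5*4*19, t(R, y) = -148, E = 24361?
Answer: -26364/26683 + 4*sqrt(157)/26683 ≈ -0.98617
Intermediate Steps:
O = 2660 (O = -7*(-5*4)*19 = -(-140)*19 = -7*(-380) = 2660)
u = 4*sqrt(157) (u = sqrt(2660 - 148) = sqrt(2512) = 4*sqrt(157) ≈ 50.120)
(-26364 + u)/(E + 2322) = (-26364 + 4*sqrt(157))/(24361 + 2322) = (-26364 + 4*sqrt(157))/26683 = (-26364 + 4*sqrt(157))*(1/26683) = -26364/26683 + 4*sqrt(157)/26683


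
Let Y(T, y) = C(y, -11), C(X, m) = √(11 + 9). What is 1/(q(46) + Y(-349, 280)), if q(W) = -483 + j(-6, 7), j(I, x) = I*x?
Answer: -105/55121 - 2*√5/275605 ≈ -0.0019211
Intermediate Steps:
C(X, m) = 2*√5 (C(X, m) = √20 = 2*√5)
Y(T, y) = 2*√5
q(W) = -525 (q(W) = -483 - 6*7 = -483 - 42 = -525)
1/(q(46) + Y(-349, 280)) = 1/(-525 + 2*√5)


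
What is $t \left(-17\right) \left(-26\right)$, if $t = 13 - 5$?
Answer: $3536$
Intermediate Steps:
$t = 8$ ($t = 13 - 5 = 8$)
$t \left(-17\right) \left(-26\right) = 8 \left(-17\right) \left(-26\right) = \left(-136\right) \left(-26\right) = 3536$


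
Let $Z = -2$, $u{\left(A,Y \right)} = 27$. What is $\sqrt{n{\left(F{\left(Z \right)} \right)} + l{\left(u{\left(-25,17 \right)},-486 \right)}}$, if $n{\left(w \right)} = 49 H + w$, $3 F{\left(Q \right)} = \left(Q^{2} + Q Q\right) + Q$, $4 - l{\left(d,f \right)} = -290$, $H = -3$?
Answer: $\sqrt{149} \approx 12.207$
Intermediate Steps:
$l{\left(d,f \right)} = 294$ ($l{\left(d,f \right)} = 4 - -290 = 4 + 290 = 294$)
$F{\left(Q \right)} = \frac{Q}{3} + \frac{2 Q^{2}}{3}$ ($F{\left(Q \right)} = \frac{\left(Q^{2} + Q Q\right) + Q}{3} = \frac{\left(Q^{2} + Q^{2}\right) + Q}{3} = \frac{2 Q^{2} + Q}{3} = \frac{Q + 2 Q^{2}}{3} = \frac{Q}{3} + \frac{2 Q^{2}}{3}$)
$n{\left(w \right)} = -147 + w$ ($n{\left(w \right)} = 49 \left(-3\right) + w = -147 + w$)
$\sqrt{n{\left(F{\left(Z \right)} \right)} + l{\left(u{\left(-25,17 \right)},-486 \right)}} = \sqrt{\left(-147 + \frac{1}{3} \left(-2\right) \left(1 + 2 \left(-2\right)\right)\right) + 294} = \sqrt{\left(-147 + \frac{1}{3} \left(-2\right) \left(1 - 4\right)\right) + 294} = \sqrt{\left(-147 + \frac{1}{3} \left(-2\right) \left(-3\right)\right) + 294} = \sqrt{\left(-147 + 2\right) + 294} = \sqrt{-145 + 294} = \sqrt{149}$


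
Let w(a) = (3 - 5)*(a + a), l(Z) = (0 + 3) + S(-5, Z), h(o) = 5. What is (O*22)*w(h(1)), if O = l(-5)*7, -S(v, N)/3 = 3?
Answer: 18480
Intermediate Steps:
S(v, N) = -9 (S(v, N) = -3*3 = -9)
l(Z) = -6 (l(Z) = (0 + 3) - 9 = 3 - 9 = -6)
w(a) = -4*a
O = -42 (O = -6*7 = -42)
(O*22)*w(h(1)) = (-42*22)*(-4*5) = -924*(-20) = 18480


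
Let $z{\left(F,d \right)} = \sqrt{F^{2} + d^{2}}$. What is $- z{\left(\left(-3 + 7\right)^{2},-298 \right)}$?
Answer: $- 2 \sqrt{22265} \approx -298.43$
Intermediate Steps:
$- z{\left(\left(-3 + 7\right)^{2},-298 \right)} = - \sqrt{\left(\left(-3 + 7\right)^{2}\right)^{2} + \left(-298\right)^{2}} = - \sqrt{\left(4^{2}\right)^{2} + 88804} = - \sqrt{16^{2} + 88804} = - \sqrt{256 + 88804} = - \sqrt{89060} = - 2 \sqrt{22265}$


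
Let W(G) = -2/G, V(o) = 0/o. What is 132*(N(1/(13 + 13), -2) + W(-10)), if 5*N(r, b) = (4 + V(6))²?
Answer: 2244/5 ≈ 448.80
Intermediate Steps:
V(o) = 0
N(r, b) = 16/5 (N(r, b) = (4 + 0)²/5 = (⅕)*4² = (⅕)*16 = 16/5)
132*(N(1/(13 + 13), -2) + W(-10)) = 132*(16/5 - 2/(-10)) = 132*(16/5 - 2*(-⅒)) = 132*(16/5 + ⅕) = 132*(17/5) = 2244/5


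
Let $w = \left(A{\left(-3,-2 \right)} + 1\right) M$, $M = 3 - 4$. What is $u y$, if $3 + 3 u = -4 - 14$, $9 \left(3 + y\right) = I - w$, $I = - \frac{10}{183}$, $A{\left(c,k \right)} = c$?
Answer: $\frac{37219}{1647} \approx 22.598$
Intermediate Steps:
$M = -1$ ($M = 3 - 4 = -1$)
$I = - \frac{10}{183}$ ($I = \left(-10\right) \frac{1}{183} = - \frac{10}{183} \approx -0.054645$)
$w = 2$ ($w = \left(-3 + 1\right) \left(-1\right) = \left(-2\right) \left(-1\right) = 2$)
$y = - \frac{5317}{1647}$ ($y = -3 + \frac{- \frac{10}{183} - 2}{9} = -3 + \frac{1}{9} \left(- \frac{376}{183}\right) = -3 - \frac{376}{1647} = - \frac{5317}{1647} \approx -3.2283$)
$u = -7$ ($u = -1 + \frac{-4 - 14}{3} = -1 + \frac{1}{3} \left(-18\right) = -1 - 6 = -7$)
$u y = \left(-7\right) \left(- \frac{5317}{1647}\right) = \frac{37219}{1647}$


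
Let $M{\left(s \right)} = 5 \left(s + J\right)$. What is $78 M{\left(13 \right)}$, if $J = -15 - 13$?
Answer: $-5850$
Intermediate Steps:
$J = -28$
$M{\left(s \right)} = -140 + 5 s$ ($M{\left(s \right)} = 5 \left(s - 28\right) = 5 \left(-28 + s\right) = -140 + 5 s$)
$78 M{\left(13 \right)} = 78 \left(-140 + 5 \cdot 13\right) = 78 \left(-140 + 65\right) = 78 \left(-75\right) = -5850$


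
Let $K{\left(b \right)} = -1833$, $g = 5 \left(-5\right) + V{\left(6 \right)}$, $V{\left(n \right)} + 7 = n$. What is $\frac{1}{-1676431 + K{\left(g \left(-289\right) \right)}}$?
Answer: $- \frac{1}{1678264} \approx -5.9585 \cdot 10^{-7}$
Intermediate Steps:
$V{\left(n \right)} = -7 + n$
$g = -26$ ($g = 5 \left(-5\right) + \left(-7 + 6\right) = -25 - 1 = -26$)
$\frac{1}{-1676431 + K{\left(g \left(-289\right) \right)}} = \frac{1}{-1676431 - 1833} = \frac{1}{-1678264} = - \frac{1}{1678264}$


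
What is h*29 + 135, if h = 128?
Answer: 3847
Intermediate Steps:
h*29 + 135 = 128*29 + 135 = 3712 + 135 = 3847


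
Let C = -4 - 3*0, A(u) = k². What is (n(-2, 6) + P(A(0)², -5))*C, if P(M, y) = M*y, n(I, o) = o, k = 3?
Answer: 1596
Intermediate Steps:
A(u) = 9 (A(u) = 3² = 9)
C = -4 (C = -4 + 0 = -4)
(n(-2, 6) + P(A(0)², -5))*C = (6 + 9²*(-5))*(-4) = (6 + 81*(-5))*(-4) = (6 - 405)*(-4) = -399*(-4) = 1596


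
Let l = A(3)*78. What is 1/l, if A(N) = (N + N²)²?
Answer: 1/11232 ≈ 8.9031e-5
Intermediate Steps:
l = 11232 (l = (3²*(1 + 3)²)*78 = (9*4²)*78 = (9*16)*78 = 144*78 = 11232)
1/l = 1/11232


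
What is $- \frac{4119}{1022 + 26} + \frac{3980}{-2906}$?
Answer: $- \frac{8070427}{1522744} \approx -5.2999$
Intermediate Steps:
$- \frac{4119}{1022 + 26} + \frac{3980}{-2906} = - \frac{4119}{1048} + 3980 \left(- \frac{1}{2906}\right) = \left(-4119\right) \frac{1}{1048} - \frac{1990}{1453} = - \frac{4119}{1048} - \frac{1990}{1453} = - \frac{8070427}{1522744}$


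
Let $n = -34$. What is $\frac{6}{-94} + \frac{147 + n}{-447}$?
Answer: $- \frac{6652}{21009} \approx -0.31663$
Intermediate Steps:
$\frac{6}{-94} + \frac{147 + n}{-447} = \frac{6}{-94} + \frac{147 - 34}{-447} = 6 \left(- \frac{1}{94}\right) + 113 \left(- \frac{1}{447}\right) = - \frac{3}{47} - \frac{113}{447} = - \frac{6652}{21009}$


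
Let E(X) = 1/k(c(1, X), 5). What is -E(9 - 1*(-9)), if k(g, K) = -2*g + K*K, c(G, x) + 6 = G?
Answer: -1/35 ≈ -0.028571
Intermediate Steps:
c(G, x) = -6 + G
k(g, K) = K² - 2*g (k(g, K) = -2*g + K² = K² - 2*g)
E(X) = 1/35 (E(X) = 1/(5² - 2*(-6 + 1)) = 1/(25 - 2*(-5)) = 1/(25 + 10) = 1/35)
-E(9 - 1*(-9)) = -1*1/35 = -1/35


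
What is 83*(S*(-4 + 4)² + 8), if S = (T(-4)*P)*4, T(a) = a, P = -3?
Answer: 664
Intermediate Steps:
S = 48 (S = -4*(-3)*4 = 12*4 = 48)
83*(S*(-4 + 4)² + 8) = 83*(48*(-4 + 4)² + 8) = 83*(48*0² + 8) = 83*(48*0 + 8) = 83*(0 + 8) = 83*8 = 664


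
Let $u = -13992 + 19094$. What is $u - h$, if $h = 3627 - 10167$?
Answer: $11642$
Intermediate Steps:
$u = 5102$
$h = -6540$
$u - h = 5102 - -6540 = 5102 + 6540 = 11642$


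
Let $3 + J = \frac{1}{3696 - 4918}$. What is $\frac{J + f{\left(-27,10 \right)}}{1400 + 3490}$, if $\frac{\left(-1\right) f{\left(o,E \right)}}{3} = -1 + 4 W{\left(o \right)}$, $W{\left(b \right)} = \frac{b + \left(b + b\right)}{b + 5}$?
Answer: $- \frac{593903}{65731380} \approx -0.0090353$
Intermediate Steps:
$W{\left(b \right)} = \frac{3 b}{5 + b}$ ($W{\left(b \right)} = \frac{b + 2 b}{5 + b} = \frac{3 b}{5 + b}$)
$f{\left(o,E \right)} = 3 - \frac{36 o}{5 + o}$ ($f{\left(o,E \right)} = - 3 \left(-1 + 4 \frac{3 o}{5 + o}\right) = - 3 \left(-1 + \frac{12 o}{5 + o}\right) = 3 - \frac{36 o}{5 + o}$)
$J = - \frac{3667}{1222}$ ($J = -3 + \frac{1}{3696 - 4918} = -3 + \frac{1}{-1222} = -3 - \frac{1}{1222} = - \frac{3667}{1222} \approx -3.0008$)
$\frac{J + f{\left(-27,10 \right)}}{1400 + 3490} = \frac{- \frac{3667}{1222} + \frac{3 \left(5 - -297\right)}{5 - 27}}{1400 + 3490} = \frac{- \frac{3667}{1222} + \frac{3 \left(5 + 297\right)}{-22}}{4890} = \left(- \frac{3667}{1222} + 3 \left(- \frac{1}{22}\right) 302\right) \frac{1}{4890} = \left(- \frac{3667}{1222} - \frac{453}{11}\right) \frac{1}{4890} = \left(- \frac{593903}{13442}\right) \frac{1}{4890} = - \frac{593903}{65731380}$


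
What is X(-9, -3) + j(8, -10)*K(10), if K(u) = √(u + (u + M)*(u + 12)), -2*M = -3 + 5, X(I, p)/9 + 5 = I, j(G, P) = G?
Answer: -126 + 32*√13 ≈ -10.622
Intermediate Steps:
X(I, p) = -45 + 9*I
M = -1 (M = -(-3 + 5)/2 = -½*2 = -1)
K(u) = √(u + (-1 + u)*(12 + u)) (K(u) = √(u + (u - 1)*(u + 12)) = √(u + (-1 + u)*(12 + u)))
X(-9, -3) + j(8, -10)*K(10) = (-45 + 9*(-9)) + 8*√(-12 + 10² + 12*10) = (-45 - 81) + 8*√(-12 + 100 + 120) = -126 + 8*√208 = -126 + 8*(4*√13) = -126 + 32*√13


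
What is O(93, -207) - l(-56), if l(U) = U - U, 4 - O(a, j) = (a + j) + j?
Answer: 325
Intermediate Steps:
O(a, j) = 4 - a - 2*j (O(a, j) = 4 - ((a + j) + j) = 4 - (a + 2*j) = 4 + (-a - 2*j) = 4 - a - 2*j)
l(U) = 0
O(93, -207) - l(-56) = (4 - 1*93 - 2*(-207)) - 1*0 = (4 - 93 + 414) + 0 = 325 + 0 = 325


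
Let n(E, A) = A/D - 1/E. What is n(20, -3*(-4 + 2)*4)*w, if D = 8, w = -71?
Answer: -4189/20 ≈ -209.45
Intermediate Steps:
n(E, A) = -1/E + A/8 (n(E, A) = A/8 - 1/E = -1/E + A/8)
n(20, -3*(-4 + 2)*4)*w = (-1/20 + (-3*(-4 + 2)*4)/8)*(-71) = (-1*1/20 + (-(-6)*4)/8)*(-71) = (-1/20 + (-3*(-8))/8)*(-71) = (-1/20 + (⅛)*24)*(-71) = (-1/20 + 3)*(-71) = (59/20)*(-71) = -4189/20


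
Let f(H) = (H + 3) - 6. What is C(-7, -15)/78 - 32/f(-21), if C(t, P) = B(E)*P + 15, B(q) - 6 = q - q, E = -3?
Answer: 29/78 ≈ 0.37179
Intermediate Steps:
B(q) = 6 (B(q) = 6 + (q - q) = 6 + 0 = 6)
f(H) = -3 + H (f(H) = (3 + H) - 6 = -3 + H)
C(t, P) = 15 + 6*P (C(t, P) = 6*P + 15 = 15 + 6*P)
C(-7, -15)/78 - 32/f(-21) = (15 + 6*(-15))/78 - 32/(-3 - 21) = (15 - 90)*(1/78) - 32/(-24) = -75*1/78 - 32*(-1/24) = -25/26 + 4/3 = 29/78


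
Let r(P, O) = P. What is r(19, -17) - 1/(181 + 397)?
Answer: 10981/578 ≈ 18.998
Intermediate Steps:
r(19, -17) - 1/(181 + 397) = 19 - 1/(181 + 397) = 19 - 1/578 = 10981/578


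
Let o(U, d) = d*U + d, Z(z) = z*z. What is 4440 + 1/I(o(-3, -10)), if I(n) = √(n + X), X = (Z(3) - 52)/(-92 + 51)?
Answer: 4440 + √35383/863 ≈ 4440.2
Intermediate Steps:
Z(z) = z²
X = 43/41 (X = (3² - 52)/(-92 + 51) = (9 - 52)/(-41) = -43*(-1/41) = 43/41 ≈ 1.0488)
o(U, d) = d + U*d (o(U, d) = U*d + d = d + U*d)
I(n) = √(43/41 + n) (I(n) = √(n + 43/41) = √(43/41 + n))
4440 + 1/I(o(-3, -10)) = 4440 + 1/(√(1763 + 1681*(-10*(1 - 3)))/41) = 4440 + 1/(√(1763 + 1681*(-10*(-2)))/41) = 4440 + 1/(√(1763 + 1681*20)/41) = 4440 + 1/(√(1763 + 33620)/41) = 4440 + 1/(√35383/41) = 4440 + √35383/863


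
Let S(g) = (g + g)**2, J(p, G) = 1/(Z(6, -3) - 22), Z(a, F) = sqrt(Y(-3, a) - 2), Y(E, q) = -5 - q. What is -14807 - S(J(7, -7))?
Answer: (-6974101*I - 651508*sqrt(13))/(44*sqrt(13) + 471*I) ≈ -14807.0 - 0.0025711*I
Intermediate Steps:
Z(a, F) = sqrt(-7 - a) (Z(a, F) = sqrt((-5 - a) - 2) = sqrt(-7 - a))
J(p, G) = 1/(-22 + I*sqrt(13)) (J(p, G) = 1/(sqrt(-7 - 1*6) - 22) = 1/(sqrt(-7 - 6) - 22) = 1/(sqrt(-13) - 22) = 1/(I*sqrt(13) - 22) = 1/(-22 + I*sqrt(13)))
S(g) = 4*g**2 (S(g) = (2*g)**2 = 4*g**2)
-14807 - S(J(7, -7)) = -14807 - 4*(-22/497 - I*sqrt(13)/497)**2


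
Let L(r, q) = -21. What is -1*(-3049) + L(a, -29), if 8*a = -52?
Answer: 3028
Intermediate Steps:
a = -13/2 (a = (⅛)*(-52) = -13/2 ≈ -6.5000)
-1*(-3049) + L(a, -29) = -1*(-3049) - 21 = 3049 - 21 = 3028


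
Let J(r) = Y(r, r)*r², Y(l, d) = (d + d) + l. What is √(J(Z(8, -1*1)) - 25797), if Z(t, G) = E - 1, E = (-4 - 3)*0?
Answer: 10*I*√258 ≈ 160.62*I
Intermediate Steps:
Y(l, d) = l + 2*d (Y(l, d) = 2*d + l = l + 2*d)
E = 0 (E = -7*0 = 0)
Z(t, G) = -1 (Z(t, G) = 0 - 1 = -1)
J(r) = 3*r³ (J(r) = (r + 2*r)*r² = (3*r)*r² = 3*r³)
√(J(Z(8, -1*1)) - 25797) = √(3*(-1)³ - 25797) = √(3*(-1) - 25797) = √(-3 - 25797) = √(-25800) = 10*I*√258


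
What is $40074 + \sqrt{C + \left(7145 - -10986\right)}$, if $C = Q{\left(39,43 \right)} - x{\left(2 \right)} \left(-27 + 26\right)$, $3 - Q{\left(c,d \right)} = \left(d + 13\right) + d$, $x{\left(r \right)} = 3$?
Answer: $40074 + \sqrt{18038} \approx 40208.0$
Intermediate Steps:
$Q{\left(c,d \right)} = -10 - 2 d$ ($Q{\left(c,d \right)} = 3 - \left(\left(d + 13\right) + d\right) = 3 - \left(\left(13 + d\right) + d\right) = 3 - \left(13 + 2 d\right) = -10 - 2 d$)
$C = -93$ ($C = \left(-10 - 86\right) - 3 \left(-27 + 26\right) = \left(-10 - 86\right) - 3 \left(-1\right) = -96 - -3 = -96 + 3 = -93$)
$40074 + \sqrt{C + \left(7145 - -10986\right)} = 40074 + \sqrt{-93 + \left(7145 - -10986\right)} = 40074 + \sqrt{-93 + \left(7145 + 10986\right)} = 40074 + \sqrt{-93 + 18131} = 40074 + \sqrt{18038}$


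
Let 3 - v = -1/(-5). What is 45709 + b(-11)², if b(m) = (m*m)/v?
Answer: 9324989/196 ≈ 47577.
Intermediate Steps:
v = 14/5 (v = 3 - (-1)/(-5) = 3 - (-1)*(-1)/5 = 3 - 1*⅕ = 3 - ⅕ = 14/5 ≈ 2.8000)
b(m) = 5*m²/14 (b(m) = (m*m)/(14/5) = m²*(5/14) = 5*m²/14)
45709 + b(-11)² = 45709 + ((5/14)*(-11)²)² = 45709 + ((5/14)*121)² = 45709 + (605/14)² = 45709 + 366025/196 = 9324989/196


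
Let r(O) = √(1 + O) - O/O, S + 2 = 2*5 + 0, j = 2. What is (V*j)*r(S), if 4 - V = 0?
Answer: 16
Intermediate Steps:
V = 4 (V = 4 - 1*0 = 4 + 0 = 4)
S = 8 (S = -2 + (2*5 + 0) = -2 + (10 + 0) = -2 + 10 = 8)
r(O) = -1 + √(1 + O) (r(O) = √(1 + O) - 1*1 = √(1 + O) - 1 = -1 + √(1 + O))
(V*j)*r(S) = (4*2)*(-1 + √(1 + 8)) = 8*(-1 + √9) = 8*(-1 + 3) = 8*2 = 16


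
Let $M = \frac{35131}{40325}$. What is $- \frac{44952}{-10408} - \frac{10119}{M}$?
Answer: $- \frac{530673925086}{45705431} \approx -11611.0$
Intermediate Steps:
$M = \frac{35131}{40325}$ ($M = 35131 \cdot \frac{1}{40325} = \frac{35131}{40325} \approx 0.8712$)
$- \frac{44952}{-10408} - \frac{10119}{M} = - \frac{44952}{-10408} - \frac{10119}{\frac{35131}{40325}} = \left(-44952\right) \left(- \frac{1}{10408}\right) - \frac{408048675}{35131} = \frac{5619}{1301} - \frac{408048675}{35131} = - \frac{530673925086}{45705431}$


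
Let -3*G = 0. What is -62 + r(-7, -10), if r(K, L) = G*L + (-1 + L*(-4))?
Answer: -23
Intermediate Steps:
G = 0 (G = -⅓*0 = 0)
r(K, L) = -1 - 4*L (r(K, L) = 0*L + (-1 + L*(-4)) = 0 + (-1 - 4*L) = -1 - 4*L)
-62 + r(-7, -10) = -62 + (-1 - 4*(-10)) = -62 + (-1 + 40) = -62 + 39 = -23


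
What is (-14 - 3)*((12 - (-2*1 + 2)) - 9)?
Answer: -51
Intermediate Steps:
(-14 - 3)*((12 - (-2*1 + 2)) - 9) = -17*((12 - (-2 + 2)) - 9) = -17*((12 - 1*0) - 9) = -17*((12 + 0) - 9) = -17*(12 - 9) = -17*3 = -51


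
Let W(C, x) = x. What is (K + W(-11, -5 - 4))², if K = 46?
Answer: 1369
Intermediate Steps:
(K + W(-11, -5 - 4))² = (46 + (-5 - 4))² = (46 - 9)² = 37² = 1369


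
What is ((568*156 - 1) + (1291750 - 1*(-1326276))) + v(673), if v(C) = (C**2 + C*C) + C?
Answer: 3613164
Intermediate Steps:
v(C) = C + 2*C**2 (v(C) = (C**2 + C**2) + C = 2*C**2 + C = C + 2*C**2)
((568*156 - 1) + (1291750 - 1*(-1326276))) + v(673) = ((568*156 - 1) + (1291750 - 1*(-1326276))) + 673*(1 + 2*673) = ((88608 - 1) + (1291750 + 1326276)) + 673*(1 + 1346) = (88607 + 2618026) + 673*1347 = 2706633 + 906531 = 3613164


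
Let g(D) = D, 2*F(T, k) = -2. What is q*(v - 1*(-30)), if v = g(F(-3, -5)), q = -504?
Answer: -14616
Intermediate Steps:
F(T, k) = -1 (F(T, k) = (1/2)*(-2) = -1)
v = -1
q*(v - 1*(-30)) = -504*(-1 - 1*(-30)) = -504*(-1 + 30) = -504*29 = -14616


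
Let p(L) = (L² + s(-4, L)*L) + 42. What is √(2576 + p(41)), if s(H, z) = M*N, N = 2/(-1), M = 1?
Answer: √4217 ≈ 64.938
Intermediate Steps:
N = -2 (N = 2*(-1) = -2)
s(H, z) = -2 (s(H, z) = 1*(-2) = -2)
p(L) = 42 + L² - 2*L (p(L) = (L² - 2*L) + 42 = 42 + L² - 2*L)
√(2576 + p(41)) = √(2576 + (42 + 41² - 2*41)) = √(2576 + (42 + 1681 - 82)) = √(2576 + 1641) = √4217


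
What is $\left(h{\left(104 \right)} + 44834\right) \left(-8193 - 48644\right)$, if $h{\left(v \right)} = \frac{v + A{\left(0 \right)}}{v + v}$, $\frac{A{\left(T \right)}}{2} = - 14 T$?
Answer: $- \frac{5096516953}{2} \approx -2.5483 \cdot 10^{9}$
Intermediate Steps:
$A{\left(T \right)} = - 28 T$ ($A{\left(T \right)} = 2 \left(- 14 T\right) = - 28 T$)
$h{\left(v \right)} = \frac{1}{2}$ ($h{\left(v \right)} = \frac{v - 0}{v + v} = \frac{v + 0}{2 v} = v \frac{1}{2 v} = \frac{1}{2}$)
$\left(h{\left(104 \right)} + 44834\right) \left(-8193 - 48644\right) = \left(\frac{1}{2} + 44834\right) \left(-8193 - 48644\right) = \frac{89669}{2} \left(-56837\right) = - \frac{5096516953}{2}$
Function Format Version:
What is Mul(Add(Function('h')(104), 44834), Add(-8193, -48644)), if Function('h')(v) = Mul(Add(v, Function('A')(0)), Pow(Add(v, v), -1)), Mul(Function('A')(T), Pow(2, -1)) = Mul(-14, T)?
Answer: Rational(-5096516953, 2) ≈ -2.5483e+9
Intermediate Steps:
Function('A')(T) = Mul(-28, T) (Function('A')(T) = Mul(2, Mul(-14, T)) = Mul(-28, T))
Function('h')(v) = Rational(1, 2) (Function('h')(v) = Mul(Add(v, Mul(-28, 0)), Pow(Add(v, v), -1)) = Mul(Add(v, 0), Pow(Mul(2, v), -1)) = Mul(v, Mul(Rational(1, 2), Pow(v, -1))) = Rational(1, 2))
Mul(Add(Function('h')(104), 44834), Add(-8193, -48644)) = Mul(Add(Rational(1, 2), 44834), Add(-8193, -48644)) = Mul(Rational(89669, 2), -56837) = Rational(-5096516953, 2)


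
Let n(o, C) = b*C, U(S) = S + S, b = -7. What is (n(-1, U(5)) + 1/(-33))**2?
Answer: 5340721/1089 ≈ 4904.2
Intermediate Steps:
U(S) = 2*S
n(o, C) = -7*C
(n(-1, U(5)) + 1/(-33))**2 = (-14*5 + 1/(-33))**2 = (-7*10 - 1/33)**2 = (-70 - 1/33)**2 = (-2311/33)**2 = 5340721/1089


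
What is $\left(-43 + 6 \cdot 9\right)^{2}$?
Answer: $121$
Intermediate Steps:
$\left(-43 + 6 \cdot 9\right)^{2} = \left(-43 + 54\right)^{2} = 11^{2} = 121$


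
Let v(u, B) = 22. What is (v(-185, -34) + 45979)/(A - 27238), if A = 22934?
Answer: -46001/4304 ≈ -10.688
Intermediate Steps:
(v(-185, -34) + 45979)/(A - 27238) = (22 + 45979)/(22934 - 27238) = 46001/(-4304) = 46001*(-1/4304) = -46001/4304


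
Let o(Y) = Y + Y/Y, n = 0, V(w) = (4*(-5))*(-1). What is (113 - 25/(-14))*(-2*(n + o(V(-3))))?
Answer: -4821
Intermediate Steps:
V(w) = 20 (V(w) = -20*(-1) = 20)
o(Y) = 1 + Y (o(Y) = Y + 1 = 1 + Y)
(113 - 25/(-14))*(-2*(n + o(V(-3)))) = (113 - 25/(-14))*(-2*(0 + (1 + 20))) = (113 - 25*(-1/14))*(-2*(0 + 21)) = (113 + 25/14)*(-2*21) = (1607/14)*(-42) = -4821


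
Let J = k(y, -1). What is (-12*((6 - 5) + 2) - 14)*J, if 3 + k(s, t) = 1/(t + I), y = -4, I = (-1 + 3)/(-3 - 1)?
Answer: 550/3 ≈ 183.33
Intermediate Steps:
I = -1/2 (I = 2/(-4) = 2*(-1/4) = -1/2 ≈ -0.50000)
k(s, t) = -3 + 1/(-1/2 + t) (k(s, t) = -3 + 1/(t - 1/2) = -3 + 1/(-1/2 + t))
J = -11/3 (J = (5 - 6*(-1))/(-1 + 2*(-1)) = (5 + 6)/(-1 - 2) = 11/(-3) = -1/3*11 = -11/3 ≈ -3.6667)
(-12*((6 - 5) + 2) - 14)*J = (-12*((6 - 5) + 2) - 14)*(-11/3) = (-12*(1 + 2) - 14)*(-11/3) = (-12*3 - 14)*(-11/3) = (-36 - 14)*(-11/3) = -50*(-11/3) = 550/3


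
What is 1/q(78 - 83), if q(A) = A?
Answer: -⅕ ≈ -0.20000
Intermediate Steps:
1/q(78 - 83) = 1/(78 - 83) = 1/(-5) = -⅕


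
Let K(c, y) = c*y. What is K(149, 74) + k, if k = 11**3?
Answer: 12357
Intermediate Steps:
k = 1331
K(149, 74) + k = 149*74 + 1331 = 11026 + 1331 = 12357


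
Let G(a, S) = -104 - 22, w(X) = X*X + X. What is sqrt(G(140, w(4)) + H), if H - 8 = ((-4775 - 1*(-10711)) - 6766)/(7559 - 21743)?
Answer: I*sqrt(164778877)/1182 ≈ 10.86*I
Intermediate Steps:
w(X) = X + X**2 (w(X) = X**2 + X = X + X**2)
G(a, S) = -126
H = 57151/7092 (H = 8 + ((-4775 - 1*(-10711)) - 6766)/(7559 - 21743) = 8 + ((-4775 + 10711) - 6766)/(-14184) = 8 + (5936 - 6766)*(-1/14184) = 8 - 830*(-1/14184) = 8 + 415/7092 = 57151/7092 ≈ 8.0585)
sqrt(G(140, w(4)) + H) = sqrt(-126 + 57151/7092) = sqrt(-836441/7092) = I*sqrt(164778877)/1182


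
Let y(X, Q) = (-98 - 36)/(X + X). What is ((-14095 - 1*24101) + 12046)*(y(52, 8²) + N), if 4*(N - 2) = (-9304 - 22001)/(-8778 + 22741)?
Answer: -716941475/181519 ≈ -3949.7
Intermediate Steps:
y(X, Q) = -67/X (y(X, Q) = -134*1/(2*X) = -67/X)
N = 80399/55852 (N = 2 + ((-9304 - 22001)/(-8778 + 22741))/4 = 2 + (-31305/13963)/4 = 2 + (-31305*1/13963)/4 = 2 + (¼)*(-31305/13963) = 2 - 31305/55852 = 80399/55852 ≈ 1.4395)
((-14095 - 1*24101) + 12046)*(y(52, 8²) + N) = ((-14095 - 1*24101) + 12046)*(-67/52 + 80399/55852) = ((-14095 - 24101) + 12046)*(-67*1/52 + 80399/55852) = (-38196 + 12046)*(-67/52 + 80399/55852) = -26150*54833/363038 = -716941475/181519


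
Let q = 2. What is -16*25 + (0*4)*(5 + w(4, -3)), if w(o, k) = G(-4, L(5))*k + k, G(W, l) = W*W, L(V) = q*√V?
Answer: -400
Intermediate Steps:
L(V) = 2*√V
G(W, l) = W²
w(o, k) = 17*k (w(o, k) = (-4)²*k + k = 16*k + k = 17*k)
-16*25 + (0*4)*(5 + w(4, -3)) = -16*25 + (0*4)*(5 + 17*(-3)) = -400 + 0*(5 - 51) = -400 + 0*(-46) = -400 + 0 = -400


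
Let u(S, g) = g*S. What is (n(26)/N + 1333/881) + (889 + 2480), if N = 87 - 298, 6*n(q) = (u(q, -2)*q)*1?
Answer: 1880239682/557673 ≈ 3371.6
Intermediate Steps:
u(S, g) = S*g
n(q) = -q²/3 (n(q) = (((q*(-2))*q)*1)/6 = (((-2*q)*q)*1)/6 = (-2*q²*1)/6 = (-2*q²)/6 = -q²/3)
N = -211
(n(26)/N + 1333/881) + (889 + 2480) = (-⅓*26²/(-211) + 1333/881) + (889 + 2480) = (-⅓*676*(-1/211) + 1333*(1/881)) + 3369 = (-676/3*(-1/211) + 1333/881) + 3369 = (676/633 + 1333/881) + 3369 = 1439345/557673 + 3369 = 1880239682/557673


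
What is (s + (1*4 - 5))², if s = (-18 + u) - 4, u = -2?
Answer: 625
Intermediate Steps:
s = -24 (s = (-18 - 2) - 4 = -20 - 4 = -24)
(s + (1*4 - 5))² = (-24 + (1*4 - 5))² = (-24 + (4 - 5))² = (-24 - 1)² = (-25)² = 625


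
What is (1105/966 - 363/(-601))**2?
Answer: 1029743946169/337056880356 ≈ 3.0551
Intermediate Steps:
(1105/966 - 363/(-601))**2 = (1105*(1/966) - 363*(-1/601))**2 = (1105/966 + 363/601)**2 = (1014763/580566)**2 = 1029743946169/337056880356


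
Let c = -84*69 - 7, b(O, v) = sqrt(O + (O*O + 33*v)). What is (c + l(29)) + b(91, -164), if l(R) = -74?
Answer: -5877 + 4*sqrt(185) ≈ -5822.6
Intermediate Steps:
b(O, v) = sqrt(O + O**2 + 33*v) (b(O, v) = sqrt(O + (O**2 + 33*v)) = sqrt(O + O**2 + 33*v))
c = -5803 (c = -5796 - 7 = -5803)
(c + l(29)) + b(91, -164) = (-5803 - 74) + sqrt(91 + 91**2 + 33*(-164)) = -5877 + sqrt(91 + 8281 - 5412) = -5877 + sqrt(2960) = -5877 + 4*sqrt(185)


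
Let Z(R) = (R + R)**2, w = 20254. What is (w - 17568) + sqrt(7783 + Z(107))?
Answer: 2686 + sqrt(53579) ≈ 2917.5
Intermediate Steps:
Z(R) = 4*R**2 (Z(R) = (2*R)**2 = 4*R**2)
(w - 17568) + sqrt(7783 + Z(107)) = (20254 - 17568) + sqrt(7783 + 4*107**2) = 2686 + sqrt(7783 + 4*11449) = 2686 + sqrt(7783 + 45796) = 2686 + sqrt(53579)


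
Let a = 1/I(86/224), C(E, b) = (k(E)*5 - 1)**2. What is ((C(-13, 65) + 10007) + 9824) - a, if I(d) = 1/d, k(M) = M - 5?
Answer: 3148501/112 ≈ 28112.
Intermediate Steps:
k(M) = -5 + M
C(E, b) = (-26 + 5*E)**2 (C(E, b) = ((-5 + E)*5 - 1)**2 = ((-25 + 5*E) - 1)**2 = (-26 + 5*E)**2)
a = 43/112 (a = 1/(1/(86/224)) = 1/(1/(86*(1/224))) = 1/(1/(43/112)) = 1/(112/43) = 43/112 ≈ 0.38393)
((C(-13, 65) + 10007) + 9824) - a = (((-26 + 5*(-13))**2 + 10007) + 9824) - 1*43/112 = (((-26 - 65)**2 + 10007) + 9824) - 43/112 = (((-91)**2 + 10007) + 9824) - 43/112 = ((8281 + 10007) + 9824) - 43/112 = (18288 + 9824) - 43/112 = 28112 - 43/112 = 3148501/112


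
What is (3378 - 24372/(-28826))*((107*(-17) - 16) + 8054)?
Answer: 302860946700/14413 ≈ 2.1013e+7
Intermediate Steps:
(3378 - 24372/(-28826))*((107*(-17) - 16) + 8054) = (3378 - 24372*(-1/28826))*((-1819 - 16) + 8054) = (3378 + 12186/14413)*(-1835 + 8054) = (48699300/14413)*6219 = 302860946700/14413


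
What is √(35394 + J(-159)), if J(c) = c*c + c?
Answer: 246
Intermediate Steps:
J(c) = c + c² (J(c) = c² + c = c + c²)
√(35394 + J(-159)) = √(35394 - 159*(1 - 159)) = √(35394 - 159*(-158)) = √(35394 + 25122) = √60516 = 246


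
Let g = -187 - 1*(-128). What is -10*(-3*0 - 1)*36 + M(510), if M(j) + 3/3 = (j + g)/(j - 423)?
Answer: 31684/87 ≈ 364.18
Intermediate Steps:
g = -59 (g = -187 + 128 = -59)
M(j) = -1 + (-59 + j)/(-423 + j) (M(j) = -1 + (j - 59)/(j - 423) = -1 + (-59 + j)/(-423 + j))
-10*(-3*0 - 1)*36 + M(510) = -10*(-3*0 - 1)*36 + 364/(-423 + 510) = -10*(0 - 1)*36 + 364/87 = -10*(-1)*36 + 364*(1/87) = 10*36 + 364/87 = 360 + 364/87 = 31684/87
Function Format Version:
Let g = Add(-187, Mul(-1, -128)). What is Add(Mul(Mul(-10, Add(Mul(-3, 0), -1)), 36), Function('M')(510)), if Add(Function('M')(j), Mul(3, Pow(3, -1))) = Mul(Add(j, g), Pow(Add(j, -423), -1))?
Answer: Rational(31684, 87) ≈ 364.18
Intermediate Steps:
g = -59 (g = Add(-187, 128) = -59)
Function('M')(j) = Add(-1, Mul(Pow(Add(-423, j), -1), Add(-59, j))) (Function('M')(j) = Add(-1, Mul(Add(j, -59), Pow(Add(j, -423), -1))) = Add(-1, Mul(Add(-59, j), Pow(Add(-423, j), -1))) = Add(-1, Mul(Pow(Add(-423, j), -1), Add(-59, j))))
Add(Mul(Mul(-10, Add(Mul(-3, 0), -1)), 36), Function('M')(510)) = Add(Mul(Mul(-10, Add(Mul(-3, 0), -1)), 36), Mul(364, Pow(Add(-423, 510), -1))) = Add(Mul(Mul(-10, Add(0, -1)), 36), Mul(364, Pow(87, -1))) = Add(Mul(Mul(-10, -1), 36), Mul(364, Rational(1, 87))) = Add(Mul(10, 36), Rational(364, 87)) = Add(360, Rational(364, 87)) = Rational(31684, 87)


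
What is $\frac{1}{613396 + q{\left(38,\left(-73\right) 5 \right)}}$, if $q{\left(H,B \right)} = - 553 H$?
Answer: $\frac{1}{592382} \approx 1.6881 \cdot 10^{-6}$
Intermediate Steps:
$\frac{1}{613396 + q{\left(38,\left(-73\right) 5 \right)}} = \frac{1}{613396 - 21014} = \frac{1}{592382}$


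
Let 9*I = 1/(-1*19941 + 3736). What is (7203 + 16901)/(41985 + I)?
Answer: 878861970/1530825581 ≈ 0.57411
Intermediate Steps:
I = -1/145845 (I = 1/(9*(-1*19941 + 3736)) = 1/(9*(-19941 + 3736)) = (⅑)/(-16205) = (⅑)*(-1/16205) = -1/145845 ≈ -6.8566e-6)
(7203 + 16901)/(41985 + I) = (7203 + 16901)/(41985 - 1/145845) = 24104/(6123302324/145845) = 24104*(145845/6123302324) = 878861970/1530825581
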